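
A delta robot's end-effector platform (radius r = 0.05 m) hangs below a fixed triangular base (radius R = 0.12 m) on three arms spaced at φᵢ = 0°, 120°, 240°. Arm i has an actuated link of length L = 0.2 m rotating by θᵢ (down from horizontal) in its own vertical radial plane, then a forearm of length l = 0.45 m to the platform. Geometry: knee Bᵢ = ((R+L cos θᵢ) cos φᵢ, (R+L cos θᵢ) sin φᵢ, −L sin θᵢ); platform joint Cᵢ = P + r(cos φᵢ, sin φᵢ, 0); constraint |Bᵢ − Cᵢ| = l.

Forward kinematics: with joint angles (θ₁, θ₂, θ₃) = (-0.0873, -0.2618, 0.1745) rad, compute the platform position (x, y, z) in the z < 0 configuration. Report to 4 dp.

(0.0081, 0.0641, -0.3434)

φ1=0.0°: virtual centre (0.2692, 0.0000, 0.0174), radius l
arm 2 at φ=120.0°: ρ2 = 0.2632;  centre 2 = (-0.1316, 0.2279, 0.0518)
φ3=240.0°: virtual centre (-0.1335, -0.2312, -0.0347), radius l
|centre ₂|²−|centre ₁|² = -0.0008;  |centre ₃|²−|centre ₁|² = -0.0003
[-0.8017 0.4559 0.0687]·P = -0.0008;  [-0.8054 -0.4624 -0.1043]·P = -0.0003
det = 0.7378;  x = 0.0007+-0.0214z,  y = -0.0006+-0.1883z
sphere 1 gives Az²+Bz+C=0 with A=1.0359, B=-0.0232, C=-0.1301;  B²−4AC=0.5396;  roots -0.3434, 0.3657;  negative root z = -0.3434
x = 0.0081, y = 0.0641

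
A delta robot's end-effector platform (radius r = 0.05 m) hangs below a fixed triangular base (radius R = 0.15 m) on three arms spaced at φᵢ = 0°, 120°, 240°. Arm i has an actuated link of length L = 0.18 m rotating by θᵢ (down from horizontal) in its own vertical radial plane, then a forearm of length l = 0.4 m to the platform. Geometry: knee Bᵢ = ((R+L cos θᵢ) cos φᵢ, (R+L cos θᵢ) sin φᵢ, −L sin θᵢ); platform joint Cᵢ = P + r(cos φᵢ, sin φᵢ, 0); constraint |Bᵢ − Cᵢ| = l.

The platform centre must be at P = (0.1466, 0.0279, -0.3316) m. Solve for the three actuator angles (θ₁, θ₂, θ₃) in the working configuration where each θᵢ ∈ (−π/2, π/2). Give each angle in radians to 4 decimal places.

arm 1 (φ=0.0°): x'=0.1466, y'=0.0279
  A=-0.0466, B=-0.3316, C=(l²−L²−A²−y'²−z²)/(2L)=0.0408
  θ1 = atan2(B,A) + arccos(C/0.3349) = -0.2618
arm 2 (φ=120.0°): x'=-0.0491, y'=-0.1409
  e−x'=0.1491;  (l²−L²−(e−x')²−y'²−z²)/2L = -0.0679
  θ2 = atan2(B,A) + arccos(C/0.3636) = 0.6106
arm 3 (φ=240.0°): x'=-0.0975, y'=0.1130
  e−x'=0.1975;  (l²−L²−(e−x')²−y'²−z²)/2L = -0.0948
  θ3 = atan2(B,A) + arccos(C/0.3859) = 0.7852

θ₁ = -0.2618, θ₂ = 0.6106, θ₃ = 0.7852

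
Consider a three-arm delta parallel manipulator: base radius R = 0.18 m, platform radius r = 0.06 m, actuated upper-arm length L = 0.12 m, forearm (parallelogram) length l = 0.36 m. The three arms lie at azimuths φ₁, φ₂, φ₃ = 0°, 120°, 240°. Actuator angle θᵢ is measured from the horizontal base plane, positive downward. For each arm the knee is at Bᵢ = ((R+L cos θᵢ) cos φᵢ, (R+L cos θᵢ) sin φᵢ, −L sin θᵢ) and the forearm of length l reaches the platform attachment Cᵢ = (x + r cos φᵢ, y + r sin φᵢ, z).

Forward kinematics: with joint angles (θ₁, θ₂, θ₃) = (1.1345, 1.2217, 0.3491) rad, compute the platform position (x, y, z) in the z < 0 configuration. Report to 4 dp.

(-0.0450, -0.1002, -0.3790)

φ1=0.0°: virtual centre (0.1707, 0.0000, -0.1088), radius l
O2 = (0.1610·cos120.0°, 0.1610·sin120.0°, -0.1128) = (-0.0805, 0.1395, -0.1128)
arm 3 at φ=240.0°: ρ3 = 0.2328;  O3 = (-0.1164, -0.2016, -0.0410)
subtract pairs → two planes through P
linear system: -0.5025x+0.2789y = -0.0023−-0.0080z; -0.5742x+-0.4032y = 0.0149−0.1354z
det = 0.3627;  x = -0.0089+0.0952z,  y = -0.0243+0.2003z
sphere 1 gives Az²+Bz+C=0 with A=1.0492, B=0.1736, C=-0.0849;  B²−4AC=0.3866;  roots -0.3790, 0.2136;  negative root z = -0.3790
x = -0.0450, y = -0.1002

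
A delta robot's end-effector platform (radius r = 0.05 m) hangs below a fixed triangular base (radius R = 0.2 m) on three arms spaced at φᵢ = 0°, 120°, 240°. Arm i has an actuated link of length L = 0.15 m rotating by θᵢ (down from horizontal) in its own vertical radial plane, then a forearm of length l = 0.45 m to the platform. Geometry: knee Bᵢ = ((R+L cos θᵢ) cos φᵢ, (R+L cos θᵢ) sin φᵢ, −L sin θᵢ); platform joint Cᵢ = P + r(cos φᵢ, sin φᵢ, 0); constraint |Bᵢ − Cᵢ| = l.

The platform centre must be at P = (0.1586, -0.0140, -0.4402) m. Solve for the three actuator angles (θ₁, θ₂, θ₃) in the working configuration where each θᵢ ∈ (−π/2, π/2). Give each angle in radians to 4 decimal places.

arm 1 (φ=0.0°): x'=0.1586, y'=-0.0140
  A cos θ + B sin θ = C:  -0.0086·cos θ + -0.4402·sin θ = -0.0468
  γ=atan2(-0.4402,-0.0086)=-1.5903;  ψ=arccos(-0.1063)=1.6773;  θ1=γ+ψ≈0.0870
arm 2 (φ=120.0°): x'=-0.0914, y'=-0.1304
  A cos θ + B sin θ = C:  0.2414·cos θ + -0.4402·sin θ = -0.2968
  √(A²+B²)=0.5021;  θ2 = -1.0691+2.2034 ≈ 1.1343
arm 3 (φ=240.0°): x'=-0.0672, y'=0.1444
  e−x'=0.2172;  (l²−L²−(e−x')²−y'²−z²)/2L = -0.2726
  √(A²+B²)=0.4909;  θ3 = -1.1125+2.1596 ≈ 1.0471

θ₁ = 0.0870, θ₂ = 1.1343, θ₃ = 1.0471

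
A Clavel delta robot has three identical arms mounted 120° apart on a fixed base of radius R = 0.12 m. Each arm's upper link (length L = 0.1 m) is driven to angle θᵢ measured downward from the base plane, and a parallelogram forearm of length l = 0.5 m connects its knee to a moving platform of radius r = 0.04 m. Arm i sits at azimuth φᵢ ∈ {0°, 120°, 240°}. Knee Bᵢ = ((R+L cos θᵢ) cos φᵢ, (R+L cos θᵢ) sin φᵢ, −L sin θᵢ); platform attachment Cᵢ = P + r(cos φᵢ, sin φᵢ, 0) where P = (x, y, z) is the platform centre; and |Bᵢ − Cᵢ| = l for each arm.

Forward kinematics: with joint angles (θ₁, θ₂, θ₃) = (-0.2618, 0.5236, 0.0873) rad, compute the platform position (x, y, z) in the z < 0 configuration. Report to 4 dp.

φ1=0.0°: virtual centre (0.1766, 0.0000, 0.0259), radius l
φ2=120.0°: virtual centre (-0.0833, 0.1443, -0.0500), radius l
arm 3 at φ=240.0°: e+L cos θ3 = 0.1796;  S3 = (-0.0898, -0.1556, -0.0087)
subtract pairs → two planes through P
plane₁₂: -0.5198x+0.2886y+-0.1518z = -0.0016
Cramer: x(z) = 0.0011-0.2130z;  y(z) = -0.0035+0.1423z
into |P−S₁|² = l²: 1.0656z² + 0.0220z + -0.2185 = 0;  Δ = 0.9320;  z = -0.4633 or 0.4427 → z<0 root = -0.4633
x = 0.0998, y = -0.0694

(0.0998, -0.0694, -0.4633)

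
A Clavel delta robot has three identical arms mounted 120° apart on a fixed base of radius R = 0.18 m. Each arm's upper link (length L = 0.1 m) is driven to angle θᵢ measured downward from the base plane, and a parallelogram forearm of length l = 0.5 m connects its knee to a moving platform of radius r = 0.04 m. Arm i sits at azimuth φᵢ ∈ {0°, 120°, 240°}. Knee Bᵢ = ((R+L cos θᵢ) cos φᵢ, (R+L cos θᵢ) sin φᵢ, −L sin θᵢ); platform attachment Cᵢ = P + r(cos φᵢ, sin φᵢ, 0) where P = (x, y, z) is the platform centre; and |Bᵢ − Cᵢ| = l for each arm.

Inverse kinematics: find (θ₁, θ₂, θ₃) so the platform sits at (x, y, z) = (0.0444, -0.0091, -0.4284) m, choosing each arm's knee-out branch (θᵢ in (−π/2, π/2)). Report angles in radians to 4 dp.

φ1=0.0° → target in arm frame (0.0444, -0.0091)
  e−x'=0.0956;  (l²−L²−(e−x')²−y'²−z²)/2L = 0.2363
  θ1 = atan2(B,A) + arccos(C/0.4389) = -0.3488
rotate P by −φ2: (-0.0301, -0.0339, -0.4284)
  A=0.1701, B=-0.4284, C=(l²−L²−A²−y'²−z²)/(2L)=0.1320
  √(A²+B²)=0.4609;  θ2 = -1.1929+1.2804 ≈ 0.0875
arm 3 (φ=240.0°): x'=-0.0143, y'=0.0430
  e−x'=0.1543;  (l²−L²−(e−x')²−y'²−z²)/2L = 0.1540
  √(A²+B²)=0.4553;  θ3 = -1.2250+1.2257 ≈ 0.0006

θ₁ = -0.3488, θ₂ = 0.0875, θ₃ = 0.0006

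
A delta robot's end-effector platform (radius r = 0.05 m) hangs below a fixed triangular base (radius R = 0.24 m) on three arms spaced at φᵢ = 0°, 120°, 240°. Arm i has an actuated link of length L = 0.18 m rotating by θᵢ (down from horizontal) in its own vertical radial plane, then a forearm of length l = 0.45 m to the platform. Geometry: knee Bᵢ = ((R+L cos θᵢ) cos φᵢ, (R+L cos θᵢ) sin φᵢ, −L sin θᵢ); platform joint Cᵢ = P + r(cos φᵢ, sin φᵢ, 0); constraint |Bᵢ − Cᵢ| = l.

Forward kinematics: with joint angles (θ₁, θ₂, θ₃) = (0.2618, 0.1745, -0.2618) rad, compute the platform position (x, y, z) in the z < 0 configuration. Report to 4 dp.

(-0.0272, -0.0319, -0.2670)

centre 1 = (0.3639·cos0.0°, 0.3639·sin0.0°, -0.0466) = (0.3639, 0.0000, -0.0466)
arm 2 at φ=120.0°: (R−r)+L cos θ2 = 0.3673;  centre 2 = (-0.1836, 0.3181, -0.0313)
φ3=240.0°: virtual centre (-0.1819, -0.3151, 0.0466), radius l
subtract pairs → two planes through P
[-1.0950 0.6361 0.0307]·P = 0.0013;  [-1.0916 -0.6302 0.1864]·P = 0.0000
Cramer: x(z) = -0.0006+0.0996z;  y(z) = 0.0010+0.1232z
sphere 1 gives Az²+Bz+C=0 with A=1.0251, B=0.0208, C=-0.0675;  B²−4AC=0.2772;  roots -0.2670, 0.2466;  negative root z = -0.2670
x = -0.0272, y = -0.0319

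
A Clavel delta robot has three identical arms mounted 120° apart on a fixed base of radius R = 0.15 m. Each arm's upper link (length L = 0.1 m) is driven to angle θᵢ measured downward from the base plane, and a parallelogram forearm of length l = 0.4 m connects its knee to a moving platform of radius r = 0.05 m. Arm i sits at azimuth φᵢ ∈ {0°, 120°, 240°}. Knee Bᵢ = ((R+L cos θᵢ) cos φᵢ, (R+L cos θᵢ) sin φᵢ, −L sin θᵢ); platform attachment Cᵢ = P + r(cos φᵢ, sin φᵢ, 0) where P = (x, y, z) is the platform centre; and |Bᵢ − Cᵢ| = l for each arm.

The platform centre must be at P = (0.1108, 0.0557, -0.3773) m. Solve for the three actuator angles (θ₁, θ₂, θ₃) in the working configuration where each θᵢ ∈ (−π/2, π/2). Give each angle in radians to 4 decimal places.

θ₁ = -0.0873, θ₂ = 0.5236, θ₃ = 0.9600

arm 1 (φ=0.0°): x'=0.1108, y'=0.0557
  A cos θ + B sin θ = C:  -0.0108·cos θ + -0.3773·sin θ = 0.0221
  γ=atan2(-0.3773,-0.0108)=-1.5994;  ψ=arccos(0.0586)=1.5121;  θ1=γ+ψ≈-0.0873
rotate P by −φ2: (-0.0072, -0.1238, -0.3773)
  A cos θ + B sin θ = C:  0.1072·cos θ + -0.3773·sin θ = -0.0958
  θ2 = atan2(B,A) + arccos(C/0.3922) = 0.5236
rotate P by −φ3: (-0.1036, 0.0681, -0.3773)
  A cos θ + B sin θ = C:  0.2036·cos θ + -0.3773·sin θ = -0.1923
  θ3 = atan2(B,A) + arccos(C/0.4287) = 0.9600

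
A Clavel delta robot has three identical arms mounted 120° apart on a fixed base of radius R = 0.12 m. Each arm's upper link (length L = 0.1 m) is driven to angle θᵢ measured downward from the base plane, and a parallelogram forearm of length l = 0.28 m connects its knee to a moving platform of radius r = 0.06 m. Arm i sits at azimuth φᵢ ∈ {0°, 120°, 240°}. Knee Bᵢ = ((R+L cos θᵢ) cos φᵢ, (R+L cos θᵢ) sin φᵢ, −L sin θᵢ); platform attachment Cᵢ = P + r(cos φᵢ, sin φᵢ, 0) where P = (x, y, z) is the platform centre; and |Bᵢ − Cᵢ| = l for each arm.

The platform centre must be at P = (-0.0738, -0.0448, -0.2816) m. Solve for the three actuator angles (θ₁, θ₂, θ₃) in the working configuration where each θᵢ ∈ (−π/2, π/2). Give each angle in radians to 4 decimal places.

θ₁ = 0.9603, θ₂ = 0.6112, θ₃ = 0.1745

rotate P by −φ1: (-0.0738, -0.0448, -0.2816)
  A=0.1338, B=-0.2816, C=(l²−L²−A²−y'²−z²)/(2L)=-0.1540
  √(A²+B²)=0.3118;  θ1 = -1.1272+2.0876 ≈ 0.9603
arm 2 (φ=120.0°): x'=-0.0019, y'=0.0863
  A=0.0619, B=-0.2816, C=(l²−L²−A²−y'²−z²)/(2L)=-0.1109
  γ=atan2(-0.2816,0.0619)=-1.3544;  ψ=arccos(-0.3846)=1.9656;  θ2=γ+ψ≈0.6112
arm 3 (φ=240.0°): x'=0.0757, y'=-0.0415
  e−x'=-0.0157;  (l²−L²−(e−x')²−y'²−z²)/2L = -0.0643
  θ3 = atan2(B,A) + arccos(C/0.2820) = 0.1745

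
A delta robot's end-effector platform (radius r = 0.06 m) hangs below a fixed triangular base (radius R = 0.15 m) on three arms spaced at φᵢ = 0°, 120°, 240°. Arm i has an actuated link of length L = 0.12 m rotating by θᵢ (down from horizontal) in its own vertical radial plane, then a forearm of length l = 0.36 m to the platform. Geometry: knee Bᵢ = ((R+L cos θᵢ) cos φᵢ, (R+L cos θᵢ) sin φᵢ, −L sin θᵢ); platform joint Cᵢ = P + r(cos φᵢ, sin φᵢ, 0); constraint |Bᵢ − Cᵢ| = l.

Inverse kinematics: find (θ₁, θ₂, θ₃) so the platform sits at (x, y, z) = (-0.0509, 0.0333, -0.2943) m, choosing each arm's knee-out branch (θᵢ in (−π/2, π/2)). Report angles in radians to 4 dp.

arm 1 (φ=0.0°): x'=-0.0509, y'=0.0333
  e−x'=0.1409;  (l²−L²−(e−x')²−y'²−z²)/2L = 0.0318
  θ1 = atan2(B,A) + arccos(C/0.3263) = 0.3490
rotate P by −φ2: (0.0543, 0.0274, -0.2943)
  A cos θ + B sin θ = C:  0.0357·cos θ + -0.2943·sin θ = 0.1107
  √(A²+B²)=0.2965;  θ2 = -1.4500+1.1882 ≈ -0.2618
φ3=240.0° → target in arm frame (-0.0034, -0.0607)
  A=0.0934, B=-0.2943, C=(l²−L²−A²−y'²−z²)/(2L)=0.0674
  θ3 = atan2(B,A) + arccos(C/0.3088) = 0.0872

θ₁ = 0.3490, θ₂ = -0.2618, θ₃ = 0.0872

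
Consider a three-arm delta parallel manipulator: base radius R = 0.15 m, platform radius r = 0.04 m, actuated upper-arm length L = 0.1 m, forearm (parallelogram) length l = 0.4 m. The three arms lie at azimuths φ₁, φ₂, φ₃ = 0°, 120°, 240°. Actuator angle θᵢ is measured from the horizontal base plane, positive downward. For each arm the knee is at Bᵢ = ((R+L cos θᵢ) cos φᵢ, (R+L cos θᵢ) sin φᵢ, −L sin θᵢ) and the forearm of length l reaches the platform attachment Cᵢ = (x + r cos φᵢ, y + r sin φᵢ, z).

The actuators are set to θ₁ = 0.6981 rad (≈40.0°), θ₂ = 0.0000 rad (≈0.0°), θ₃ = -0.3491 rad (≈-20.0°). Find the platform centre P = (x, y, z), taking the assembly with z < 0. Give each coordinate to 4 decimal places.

(-0.1030, -0.0313, -0.3385)

φ1=0.0°: virtual centre (0.1866, 0.0000, -0.0643), radius l
φ2=120.0°: virtual centre (-0.1050, 0.1819, 0.0000), radius l
arm 3 at φ=240.0°: ρ3 = 0.2040;  S3 = (-0.1020, -0.1766, 0.0342)
subtract pairs → two planes through P
plane₁₂: -0.5832x+0.3637y+0.1286z = 0.0051
det = 0.4160;  x = -0.0077+0.2814z,  y = 0.0018+0.0978z
into |P−S₁|² = l²: 1.0887z² + 0.0195z + -0.1181 = 0;  Δ = 0.5147;  z = -0.3385 or 0.3205 → z<0 root = -0.3385
x = -0.1030, y = -0.0313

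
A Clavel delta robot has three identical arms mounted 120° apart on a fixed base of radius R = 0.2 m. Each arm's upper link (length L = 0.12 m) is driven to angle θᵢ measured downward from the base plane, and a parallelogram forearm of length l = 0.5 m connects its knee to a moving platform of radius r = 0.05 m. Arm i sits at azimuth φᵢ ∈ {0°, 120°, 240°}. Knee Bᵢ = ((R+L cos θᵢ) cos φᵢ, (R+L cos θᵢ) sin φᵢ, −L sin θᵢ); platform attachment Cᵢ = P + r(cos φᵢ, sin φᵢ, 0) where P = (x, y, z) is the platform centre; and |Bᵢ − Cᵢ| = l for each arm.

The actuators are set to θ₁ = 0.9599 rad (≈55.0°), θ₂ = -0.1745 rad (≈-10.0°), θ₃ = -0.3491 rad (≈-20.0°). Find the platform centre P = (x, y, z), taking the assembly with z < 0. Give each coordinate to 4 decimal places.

centre 1 = (0.2188·cos0.0°, 0.2188·sin0.0°, -0.0983) = (0.2188, 0.0000, -0.0983)
arm 2 at φ=120.0°: ρ2 = 0.2682;  centre 2 = (-0.1341, 0.2322, 0.0208)
φ3=240.0°: virtual centre (-0.1314, -0.2276, 0.0410), radius l
eliminate P² terms by subtracting sphere 1 from 2 and 3
linear system: -0.7058x+0.4645y = 0.0148−0.2383z; -0.7004x+-0.4551y = 0.0132−0.2787z
det = 0.6466;  x = -0.0199+0.3679z,  y = 0.0016+0.0461z
quadratic in z: (1.1375)z²+(0.0211)z+(-0.1833)=0, √Δ=0.9136 → z ∈ {-0.4109, 0.3923}; z = -0.4109 (taking z<0)
x = -0.1710, y = -0.0173

(-0.1710, -0.0173, -0.4109)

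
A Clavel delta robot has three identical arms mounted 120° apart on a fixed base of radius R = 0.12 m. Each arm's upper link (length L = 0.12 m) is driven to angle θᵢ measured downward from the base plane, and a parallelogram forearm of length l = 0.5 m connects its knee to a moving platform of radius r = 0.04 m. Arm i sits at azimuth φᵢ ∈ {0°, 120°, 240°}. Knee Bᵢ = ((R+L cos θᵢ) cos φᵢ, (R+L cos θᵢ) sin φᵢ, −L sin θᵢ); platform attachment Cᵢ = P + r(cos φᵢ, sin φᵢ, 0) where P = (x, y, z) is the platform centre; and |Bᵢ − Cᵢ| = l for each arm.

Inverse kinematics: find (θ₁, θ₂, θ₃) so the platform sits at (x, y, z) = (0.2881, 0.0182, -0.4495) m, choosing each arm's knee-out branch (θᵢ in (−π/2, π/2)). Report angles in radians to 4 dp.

φ1=0.0° → target in arm frame (0.2881, 0.0182)
  e−x'=-0.2081;  (l²−L²−(e−x')²−y'²−z²)/2L = -0.0420
  θ1 = atan2(B,A) + arccos(C/0.4953) = -0.3486
φ2=120.0° → target in arm frame (-0.1283, -0.2586)
  A=0.2083, B=-0.4495, C=(l²−L²−A²−y'²−z²)/(2L)=-0.3196
  θ2 = atan2(B,A) + arccos(C/0.4954) = 1.1352
rotate P by −φ3: (-0.1598, 0.2404, -0.4495)
  A cos θ + B sin θ = C:  0.2398·cos θ + -0.4495·sin θ = -0.3406
  √(A²+B²)=0.5095;  θ3 = -1.0807+2.3031 ≈ 1.2224

θ₁ = -0.3486, θ₂ = 1.1352, θ₃ = 1.2224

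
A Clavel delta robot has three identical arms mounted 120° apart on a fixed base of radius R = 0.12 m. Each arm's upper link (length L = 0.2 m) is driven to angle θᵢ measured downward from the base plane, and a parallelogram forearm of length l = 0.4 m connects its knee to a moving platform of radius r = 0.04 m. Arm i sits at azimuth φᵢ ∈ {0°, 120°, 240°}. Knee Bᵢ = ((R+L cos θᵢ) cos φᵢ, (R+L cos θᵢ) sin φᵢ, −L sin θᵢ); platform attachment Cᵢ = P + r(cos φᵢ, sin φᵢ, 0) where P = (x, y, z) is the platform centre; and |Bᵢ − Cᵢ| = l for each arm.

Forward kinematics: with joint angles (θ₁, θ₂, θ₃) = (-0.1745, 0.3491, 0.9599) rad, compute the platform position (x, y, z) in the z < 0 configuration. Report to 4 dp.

φ1=0.0°: virtual centre (0.2770, 0.0000, 0.0347), radius l
arm 2 at φ=120.0°: e+L cos θ2 = 0.2679;  S2 = (-0.1340, 0.2320, -0.0684)
S3 = (0.1947·cos240.0°, 0.1947·sin240.0°, -0.1638) = (-0.0974, -0.1686, -0.1638)
|S₂|²−|S₁|² = -0.0014;  |S₃|²−|S₁|² = -0.0132
plane₁₂: -0.8219x+0.4641y+-0.2063z = -0.0014
det = 0.6246;  x = 0.0106+-0.4064z,  y = 0.0156+-0.2753z
into |P−S₁|² = l²: 1.2409z² + 0.1385z + -0.0876 = 0;  Δ = 0.4539;  z = -0.3273 or 0.2156 → z<0 root = -0.3273
x = 0.1436, y = 0.1057

(0.1436, 0.1057, -0.3273)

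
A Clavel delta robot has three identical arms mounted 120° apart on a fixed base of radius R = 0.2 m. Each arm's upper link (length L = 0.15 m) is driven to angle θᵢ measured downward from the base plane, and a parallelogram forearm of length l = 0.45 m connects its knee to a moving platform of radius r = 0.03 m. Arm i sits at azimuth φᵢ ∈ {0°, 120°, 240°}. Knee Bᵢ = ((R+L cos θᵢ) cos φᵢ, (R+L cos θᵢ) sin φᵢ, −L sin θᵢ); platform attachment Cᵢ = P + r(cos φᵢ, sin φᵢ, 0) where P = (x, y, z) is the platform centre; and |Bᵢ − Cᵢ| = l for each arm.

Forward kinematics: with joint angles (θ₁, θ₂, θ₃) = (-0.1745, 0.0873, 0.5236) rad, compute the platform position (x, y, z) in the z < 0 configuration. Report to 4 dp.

arm 1 at φ=0.0°: (R−r)+L cos θ1 = 0.3177;  centre 1 = (0.3177, 0.0000, 0.0260)
arm 2 at φ=120.0°: (R−r)+L cos θ2 = 0.3194;  centre 2 = (-0.1597, 0.2766, -0.0131)
centre 3 = (0.2999·cos240.0°, 0.2999·sin240.0°, -0.0750) = (-0.1500, -0.2597, -0.0750)
eliminate P² terms by subtracting sphere 1 from 2 and 3
[-0.9549 0.5533 -0.0782]·P = 0.0006;  [-0.9353 -0.5194 -0.2021]·P = -0.0061
det = 1.0135;  x = 0.0030+-0.1504z,  y = 0.0062+-0.1182z
sphere 1 gives Az²+Bz+C=0 with A=1.0366, B=0.0411, C=-0.1027;  B²−4AC=0.4277;  roots -0.3353, 0.2956;  negative root z = -0.3353
x = 0.0534, y = 0.0459

(0.0534, 0.0459, -0.3353)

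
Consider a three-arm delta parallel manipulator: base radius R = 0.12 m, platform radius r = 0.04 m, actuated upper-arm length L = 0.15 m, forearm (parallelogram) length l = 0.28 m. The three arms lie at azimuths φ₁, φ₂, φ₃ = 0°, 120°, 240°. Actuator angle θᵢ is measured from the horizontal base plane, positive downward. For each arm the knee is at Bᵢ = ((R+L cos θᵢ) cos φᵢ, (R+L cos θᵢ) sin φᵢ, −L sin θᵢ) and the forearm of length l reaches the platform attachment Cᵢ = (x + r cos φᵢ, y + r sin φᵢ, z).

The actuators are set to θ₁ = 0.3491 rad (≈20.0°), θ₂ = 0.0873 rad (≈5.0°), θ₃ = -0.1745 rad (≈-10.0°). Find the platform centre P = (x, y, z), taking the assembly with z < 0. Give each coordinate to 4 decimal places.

arm 1 at φ=0.0°: e+L cos θ1 = 0.2210;  S1 = (0.2210, 0.0000, -0.0513)
φ2=120.0°: virtual centre (-0.1147, 0.1987, -0.0131), radius l
φ3=240.0°: virtual centre (-0.1139, -0.1972, 0.0260), radius l
subtract pairs → two planes through P
[-0.6713 0.3974 0.0765]·P = 0.0014;  [-0.6696 -0.3944 0.1547]·P = 0.0011
det = 0.5309;  x = -0.0018+0.1726z,  y = 0.0003+0.0992z
into |P−S₁|² = l²: 1.0396z² + 0.0258z + -0.0261 = 0;  Δ = 0.1094;  z = -0.1715 or 0.1467 → z<0 root = -0.1715
x = -0.0314, y = -0.0167

(-0.0314, -0.0167, -0.1715)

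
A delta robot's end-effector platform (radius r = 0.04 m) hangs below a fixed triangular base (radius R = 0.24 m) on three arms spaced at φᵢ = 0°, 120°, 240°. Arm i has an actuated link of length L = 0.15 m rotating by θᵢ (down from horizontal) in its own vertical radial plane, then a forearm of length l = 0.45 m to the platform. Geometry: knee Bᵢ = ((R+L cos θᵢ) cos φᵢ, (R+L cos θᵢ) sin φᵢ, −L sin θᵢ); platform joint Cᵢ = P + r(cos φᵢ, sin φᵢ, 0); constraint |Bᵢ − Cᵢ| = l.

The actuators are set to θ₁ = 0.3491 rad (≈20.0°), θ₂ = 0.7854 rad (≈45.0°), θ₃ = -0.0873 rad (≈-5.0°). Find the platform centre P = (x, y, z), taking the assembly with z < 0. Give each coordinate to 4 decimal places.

(0.0052, -0.0865, -0.3382)

S1 = (0.3410·cos0.0°, 0.3410·sin0.0°, -0.0513) = (0.3410, 0.0000, -0.0513)
arm 2 at φ=120.0°: (R−r)+L cos θ2 = 0.3061;  S2 = (-0.1530, 0.2651, -0.1061)
arm 3 at φ=240.0°: (R−r)+L cos θ3 = 0.3494;  S3 = (-0.1747, -0.3026, 0.0131)
|S₂|²−|S₁|² = -0.0140;  |S₃|²−|S₁|² = 0.0034
[-0.9880 0.5301 -0.1095]·P = -0.0140;  [-1.0313 -0.6052 0.1288]·P = 0.0034
Cramer: x(z) = 0.0058+0.0017z;  y(z) = -0.0155+0.2098z
into |P−S₁|² = l²: 1.0440z² + 0.0950z + -0.0873 = 0;  Δ = 0.3736;  z = -0.3382 or 0.2473 → z<0 root = -0.3382
x = 0.0052, y = -0.0865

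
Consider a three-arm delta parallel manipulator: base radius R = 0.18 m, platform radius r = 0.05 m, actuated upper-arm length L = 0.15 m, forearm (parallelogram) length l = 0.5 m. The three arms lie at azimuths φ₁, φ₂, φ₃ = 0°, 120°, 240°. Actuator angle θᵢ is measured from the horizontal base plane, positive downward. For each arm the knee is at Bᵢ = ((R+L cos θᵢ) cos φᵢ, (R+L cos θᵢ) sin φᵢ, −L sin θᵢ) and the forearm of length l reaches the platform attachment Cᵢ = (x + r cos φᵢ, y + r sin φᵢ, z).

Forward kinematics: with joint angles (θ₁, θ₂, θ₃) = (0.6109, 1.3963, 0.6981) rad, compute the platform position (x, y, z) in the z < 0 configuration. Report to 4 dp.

centre 1 = (0.2529·cos0.0°, 0.2529·sin0.0°, -0.0860) = (0.2529, 0.0000, -0.0860)
centre 2 = (0.1560·cos120.0°, 0.1560·sin120.0°, -0.1477) = (-0.0780, 0.1351, -0.1477)
centre 3 = (0.2449·cos240.0°, 0.2449·sin240.0°, -0.0964) = (-0.1225, -0.2121, -0.0964)
subtract pairs → two planes through P
plane₁₂: -0.6618x+0.2703y+-0.1234z = -0.0252
Cramer: x(z) = 0.0232-0.1198z;  y(z) = -0.0362+0.1631z
sphere 1 gives Az²+Bz+C=0 with A=1.0410, B=0.2153, C=-0.1886;  B²−4AC=0.8314;  roots -0.5414, 0.3346;  negative root z = -0.5414
x = 0.0881, y = -0.1245

(0.0881, -0.1245, -0.5414)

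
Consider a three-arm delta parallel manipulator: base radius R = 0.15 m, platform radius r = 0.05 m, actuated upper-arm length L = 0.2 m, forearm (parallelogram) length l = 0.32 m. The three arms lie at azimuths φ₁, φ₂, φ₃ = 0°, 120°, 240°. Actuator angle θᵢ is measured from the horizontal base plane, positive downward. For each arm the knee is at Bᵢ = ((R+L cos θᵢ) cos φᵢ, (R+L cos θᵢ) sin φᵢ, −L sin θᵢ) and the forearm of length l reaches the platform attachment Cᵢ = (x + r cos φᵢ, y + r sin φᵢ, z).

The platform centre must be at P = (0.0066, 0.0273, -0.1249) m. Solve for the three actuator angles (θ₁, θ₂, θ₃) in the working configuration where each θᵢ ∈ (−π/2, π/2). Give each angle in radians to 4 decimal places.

φ1=0.0° → target in arm frame (0.0066, 0.0273)
  A=0.0934, B=-0.1249, C=(l²−L²−A²−y'²−z²)/(2L)=0.0933
  θ1 = atan2(B,A) + arccos(C/0.1560) = 0.0006
rotate P by −φ2: (0.0203, -0.0194, -0.1249)
  A cos θ + B sin θ = C:  0.0797·cos θ + -0.1249·sin θ = 0.1002
  γ=atan2(-0.1249,0.0797)=-1.0031;  ψ=arccos(0.6764)=0.8280;  θ2=γ+ψ≈-0.1751
arm 3 (φ=240.0°): x'=-0.0269, y'=-0.0079
  A=0.1269, B=-0.1249, C=(l²−L²−A²−y'²−z²)/(2L)=0.0766
  √(A²+B²)=0.1781;  θ3 = -0.7773+1.1264 ≈ 0.3491

θ₁ = 0.0006, θ₂ = -0.1751, θ₃ = 0.3491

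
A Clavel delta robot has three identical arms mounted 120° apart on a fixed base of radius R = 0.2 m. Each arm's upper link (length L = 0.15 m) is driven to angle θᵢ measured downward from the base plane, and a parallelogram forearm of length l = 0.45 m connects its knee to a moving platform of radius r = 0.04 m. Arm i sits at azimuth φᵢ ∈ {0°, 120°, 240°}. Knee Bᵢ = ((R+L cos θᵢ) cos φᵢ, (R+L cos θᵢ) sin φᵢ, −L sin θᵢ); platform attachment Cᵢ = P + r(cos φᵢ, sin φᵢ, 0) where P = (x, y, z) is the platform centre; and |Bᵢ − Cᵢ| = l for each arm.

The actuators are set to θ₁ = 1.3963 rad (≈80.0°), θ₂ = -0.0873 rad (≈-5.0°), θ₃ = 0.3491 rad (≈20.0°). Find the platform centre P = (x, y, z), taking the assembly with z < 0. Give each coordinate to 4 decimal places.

(-0.1987, 0.0468, -0.3763)

arm 1 at φ=0.0°: (R−r)+L cos θ1 = 0.1860;  centre 1 = (0.1860, 0.0000, -0.1477)
φ2=120.0°: virtual centre (-0.1547, 0.2680, 0.0131), radius l
arm 3 at φ=240.0°: (R−r)+L cos θ3 = 0.3010;  centre 3 = (-0.1505, -0.2606, -0.0513)
|centre ₂|²−|centre ₁|² = 0.0395;  |centre ₃|²−|centre ₁|² = 0.0368
[-0.6815 0.5359 0.3216]·P = 0.0395;  [-0.6730 -0.5213 0.1928]·P = 0.0368
det = 0.7160;  x = -0.0563+0.3785z,  y = 0.0021+-0.1188z
into |P−centre ₁|² = l²: 1.1574z² + 0.1115z + -0.1220 = 0;  Δ = 0.5770;  z = -0.3763 or 0.2800 → z<0 root = -0.3763
x = -0.1987, y = 0.0468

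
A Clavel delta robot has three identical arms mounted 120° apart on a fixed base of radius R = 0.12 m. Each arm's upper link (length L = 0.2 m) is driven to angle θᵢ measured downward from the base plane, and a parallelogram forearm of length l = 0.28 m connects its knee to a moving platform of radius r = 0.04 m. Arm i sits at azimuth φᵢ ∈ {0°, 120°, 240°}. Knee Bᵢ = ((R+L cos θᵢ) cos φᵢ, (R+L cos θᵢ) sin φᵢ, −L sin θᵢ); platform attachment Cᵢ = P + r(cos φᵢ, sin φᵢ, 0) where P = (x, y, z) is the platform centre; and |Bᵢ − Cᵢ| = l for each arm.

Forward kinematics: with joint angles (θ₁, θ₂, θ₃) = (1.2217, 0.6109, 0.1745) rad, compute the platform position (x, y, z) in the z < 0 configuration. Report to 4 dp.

(-0.1246, -0.0426, -0.2330)

arm 1 at φ=0.0°: (R−r)+L cos θ1 = 0.1484;  O1 = (0.1484, 0.0000, -0.1879)
arm 2 at φ=120.0°: (R−r)+L cos θ2 = 0.2438;  O2 = (-0.1219, 0.2112, -0.1147)
arm 3 at φ=240.0°: (R−r)+L cos θ3 = 0.2770;  O3 = (-0.1385, -0.2399, -0.0347)
|O₂|²−|O₁|² = 0.0153;  |O₃|²−|O₁|² = 0.0206
linear system: -0.5406x+0.4223y = 0.0153−0.1464z; -0.5738x+-0.4797y = 0.0206−0.3064z
Cramer: x(z) = -0.0319+0.3980z;  y(z) = -0.0047+0.1628z
into |P−O₁|² = l²: 1.1849z² + 0.2308z + -0.0105 = 0;  Δ = 0.1032;  z = -0.2330 or 0.0382 → z<0 root = -0.2330
x = -0.1246, y = -0.0426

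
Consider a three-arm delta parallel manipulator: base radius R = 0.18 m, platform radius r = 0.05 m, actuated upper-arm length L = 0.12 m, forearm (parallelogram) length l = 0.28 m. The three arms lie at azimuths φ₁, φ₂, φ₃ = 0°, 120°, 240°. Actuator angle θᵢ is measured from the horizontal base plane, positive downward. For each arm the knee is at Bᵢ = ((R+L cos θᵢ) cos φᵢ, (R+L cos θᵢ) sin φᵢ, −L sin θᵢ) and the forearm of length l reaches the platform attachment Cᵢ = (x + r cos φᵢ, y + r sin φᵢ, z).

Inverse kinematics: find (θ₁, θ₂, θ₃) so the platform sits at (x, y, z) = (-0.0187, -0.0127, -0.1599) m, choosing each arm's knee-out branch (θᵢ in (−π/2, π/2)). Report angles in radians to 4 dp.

θ₁ = 0.4357, θ₂ = 0.2617, θ₃ = 0.0001

arm 1 (φ=0.0°): x'=-0.0187, y'=-0.0127
  A cos θ + B sin θ = C:  0.1487·cos θ + -0.1599·sin θ = 0.0673
  √(A²+B²)=0.2184;  θ1 = -0.8217+1.2573 ≈ 0.4357
arm 2 (φ=120.0°): x'=-0.0016, y'=0.0225
  A cos θ + B sin θ = C:  0.1316·cos θ + -0.1599·sin θ = 0.0858
  γ=atan2(-0.1599,0.1316)=-0.8820;  ψ=arccos(0.4143)=1.1437;  θ2=γ+ψ≈0.2617
arm 3 (φ=240.0°): x'=0.0203, y'=-0.0098
  A=0.1097, B=-0.1599, C=(l²−L²−A²−y'²−z²)/(2L)=0.1096
  γ=atan2(-0.1599,0.1097)=-0.9697;  ψ=arccos(0.5654)=0.9698;  θ3=γ+ψ≈0.0001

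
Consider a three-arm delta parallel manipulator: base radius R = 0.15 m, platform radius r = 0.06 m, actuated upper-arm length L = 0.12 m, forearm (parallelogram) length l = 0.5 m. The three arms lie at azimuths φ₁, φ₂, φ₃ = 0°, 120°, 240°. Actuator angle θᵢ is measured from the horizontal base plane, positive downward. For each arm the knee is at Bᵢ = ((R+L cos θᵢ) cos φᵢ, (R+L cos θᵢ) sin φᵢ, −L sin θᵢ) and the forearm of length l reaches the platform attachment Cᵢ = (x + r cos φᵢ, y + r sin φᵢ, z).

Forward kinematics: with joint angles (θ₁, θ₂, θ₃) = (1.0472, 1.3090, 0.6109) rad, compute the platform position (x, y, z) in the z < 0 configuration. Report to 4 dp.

φ1=0.0°: virtual centre (0.1500, 0.0000, -0.1039), radius l
O2 = (0.1211·cos120.0°, 0.1211·sin120.0°, -0.1159) = (-0.0605, 0.1048, -0.1159)
φ3=240.0°: virtual centre (-0.0941, -0.1631, -0.0688), radius l
eliminate P² terms by subtracting sphere 1 from 2 and 3
plane₁₂: -0.4211x+0.2097y+-0.0240z = -0.0052
det = 0.2397;  x = 0.0011+0.0288z,  y = -0.0227+0.1721z
into |P−O₁|² = l²: 1.0305z² + 0.1915z + -0.2165 = 0;  Δ = 0.9290;  z = -0.5606 or 0.3748 → z<0 root = -0.5606
x = -0.0151, y = -0.1192

(-0.0151, -0.1192, -0.5606)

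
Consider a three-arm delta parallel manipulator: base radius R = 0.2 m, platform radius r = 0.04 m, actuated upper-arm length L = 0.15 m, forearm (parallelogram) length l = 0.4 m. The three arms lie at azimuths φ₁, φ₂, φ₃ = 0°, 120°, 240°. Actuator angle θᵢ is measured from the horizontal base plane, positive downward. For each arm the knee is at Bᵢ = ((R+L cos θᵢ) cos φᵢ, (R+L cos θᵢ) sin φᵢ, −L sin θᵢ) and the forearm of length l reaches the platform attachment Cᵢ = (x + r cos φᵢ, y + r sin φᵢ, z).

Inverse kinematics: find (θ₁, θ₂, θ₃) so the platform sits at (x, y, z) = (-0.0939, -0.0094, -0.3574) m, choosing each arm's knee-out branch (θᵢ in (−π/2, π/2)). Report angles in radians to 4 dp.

θ₁ = 1.0473, θ₂ = 0.4360, θ₃ = 0.3492

arm 1 (φ=0.0°): x'=-0.0939, y'=-0.0094
  A=0.2539, B=-0.3574, C=(l²−L²−A²−y'²−z²)/(2L)=-0.1826
  √(A²+B²)=0.4384;  θ1 = -0.9531+2.0005 ≈ 1.0473
rotate P by −φ2: (0.0388, 0.0860, -0.3574)
  A=0.1212, B=-0.3574, C=(l²−L²−A²−y'²−z²)/(2L)=-0.0411
  γ=atan2(-0.3574,0.1212)=-1.2439;  ψ=arccos(-0.1088)=1.6798;  θ2=γ+ψ≈0.4360
φ3=240.0° → target in arm frame (0.0551, -0.0766)
  e−x'=0.1049;  (l²−L²−(e−x')²−y'²−z²)/2L = -0.0237
  √(A²+B²)=0.3725;  θ3 = -1.2853+1.6345 ≈ 0.3492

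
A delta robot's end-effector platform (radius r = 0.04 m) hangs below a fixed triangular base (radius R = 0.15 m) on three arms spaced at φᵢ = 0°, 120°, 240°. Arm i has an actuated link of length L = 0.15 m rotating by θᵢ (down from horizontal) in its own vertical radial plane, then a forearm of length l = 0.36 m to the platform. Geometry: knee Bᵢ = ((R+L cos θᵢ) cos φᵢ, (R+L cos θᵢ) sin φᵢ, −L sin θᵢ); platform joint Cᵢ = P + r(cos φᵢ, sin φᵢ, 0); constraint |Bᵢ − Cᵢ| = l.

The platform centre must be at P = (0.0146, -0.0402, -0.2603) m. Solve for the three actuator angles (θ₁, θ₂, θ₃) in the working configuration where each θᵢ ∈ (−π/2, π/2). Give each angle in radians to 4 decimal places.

θ₁ = -0.0001, θ₂ = 0.3493, θ₃ = -0.0874

arm 1 (φ=0.0°): x'=0.0146, y'=-0.0402
  A cos θ + B sin θ = C:  0.0954·cos θ + -0.2603·sin θ = 0.0954
  √(A²+B²)=0.2772;  θ1 = -1.2195+1.2194 ≈ -0.0001
arm 2 (φ=120.0°): x'=-0.0421, y'=0.0075
  A cos θ + B sin θ = C:  0.1521·cos θ + -0.2603·sin θ = 0.0538
  θ2 = atan2(B,A) + arccos(C/0.3015) = 0.3493
arm 3 (φ=240.0°): x'=0.0275, y'=0.0327
  A cos θ + B sin θ = C:  0.0825·cos θ + -0.2603·sin θ = 0.1049
  θ3 = atan2(B,A) + arccos(C/0.2731) = -0.0874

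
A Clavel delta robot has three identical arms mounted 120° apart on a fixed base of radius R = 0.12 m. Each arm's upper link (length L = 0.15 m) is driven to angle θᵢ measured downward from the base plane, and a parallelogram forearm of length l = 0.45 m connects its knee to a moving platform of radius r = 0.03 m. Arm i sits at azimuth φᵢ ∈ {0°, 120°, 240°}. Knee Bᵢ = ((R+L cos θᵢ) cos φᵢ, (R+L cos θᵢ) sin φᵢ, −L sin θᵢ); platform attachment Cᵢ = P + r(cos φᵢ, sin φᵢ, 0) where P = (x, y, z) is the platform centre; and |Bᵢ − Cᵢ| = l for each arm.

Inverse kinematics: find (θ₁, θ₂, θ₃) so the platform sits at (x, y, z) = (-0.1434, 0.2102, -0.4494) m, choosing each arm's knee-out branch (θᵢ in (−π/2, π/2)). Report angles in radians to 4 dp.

rotate P by −φ1: (-0.1434, 0.2102, -0.4494)
  A cos θ + B sin θ = C:  0.2334·cos θ + -0.4494·sin θ = -0.4021
  √(A²+B²)=0.5064;  θ1 = -1.0918+2.4881 ≈ 1.3963
rotate P by −φ2: (0.2537, 0.0191, -0.4494)
  e−x'=-0.1637;  (l²−L²−(e−x')²−y'²−z²)/2L = -0.1638
  γ=atan2(-0.4494,-0.1637)=-1.9202;  ψ=arccos(-0.3424)=1.9203;  θ2=γ+ψ≈0.0001
arm 3 (φ=240.0°): x'=-0.1103, y'=-0.2293
  A=0.2003, B=-0.4494, C=(l²−L²−A²−y'²−z²)/(2L)=-0.3822
  √(A²+B²)=0.4920;  θ3 = -1.1514+2.4604 ≈ 1.3090

θ₁ = 1.3963, θ₂ = 0.0001, θ₃ = 1.3090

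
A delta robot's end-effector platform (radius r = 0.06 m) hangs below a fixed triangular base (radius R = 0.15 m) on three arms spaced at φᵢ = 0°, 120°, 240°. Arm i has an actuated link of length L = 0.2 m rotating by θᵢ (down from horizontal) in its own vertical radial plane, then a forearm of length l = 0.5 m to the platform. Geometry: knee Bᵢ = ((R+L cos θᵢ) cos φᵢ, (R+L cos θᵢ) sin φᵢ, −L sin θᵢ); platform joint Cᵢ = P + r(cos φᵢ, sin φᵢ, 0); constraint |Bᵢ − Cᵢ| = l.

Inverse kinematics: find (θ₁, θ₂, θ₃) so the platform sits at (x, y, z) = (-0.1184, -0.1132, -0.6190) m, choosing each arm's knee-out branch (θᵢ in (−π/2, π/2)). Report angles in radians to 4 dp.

θ₁ = 1.3966, θ₂ = 1.2220, θ₃ = 0.6983

arm 1 (φ=0.0°): x'=-0.1184, y'=-0.1132
  A=0.2084, B=-0.6190, C=(l²−L²−A²−y'²−z²)/(2L)=-0.5735
  θ1 = atan2(B,A) + arccos(C/0.6531) = 1.3966
φ2=120.0° → target in arm frame (-0.0388, 0.1591)
  A=0.1288, B=-0.6190, C=(l²−L²−A²−y'²−z²)/(2L)=-0.5377
  γ=atan2(-0.6190,0.1288)=-1.3656;  ψ=arccos(-0.8504)=2.5876;  θ2=γ+ψ≈1.2220
arm 3 (φ=240.0°): x'=0.1572, y'=-0.0459
  e−x'=-0.0672;  (l²−L²−(e−x')²−y'²−z²)/2L = -0.4495
  θ3 = atan2(B,A) + arccos(C/0.6226) = 0.6983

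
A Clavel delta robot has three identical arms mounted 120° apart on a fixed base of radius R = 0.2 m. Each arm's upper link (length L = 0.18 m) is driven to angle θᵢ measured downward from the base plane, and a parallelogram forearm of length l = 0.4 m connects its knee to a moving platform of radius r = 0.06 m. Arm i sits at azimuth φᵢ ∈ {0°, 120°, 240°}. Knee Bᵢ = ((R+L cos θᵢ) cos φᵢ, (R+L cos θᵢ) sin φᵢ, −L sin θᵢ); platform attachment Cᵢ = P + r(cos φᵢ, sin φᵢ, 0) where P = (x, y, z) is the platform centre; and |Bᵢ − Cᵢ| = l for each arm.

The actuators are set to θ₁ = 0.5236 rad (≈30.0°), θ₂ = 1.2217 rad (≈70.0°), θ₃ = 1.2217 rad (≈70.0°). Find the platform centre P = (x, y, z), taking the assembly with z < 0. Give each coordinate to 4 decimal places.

φ1=0.0°: virtual centre (0.2959, 0.0000, -0.0900), radius l
φ2=120.0°: virtual centre (-0.1008, 0.1746, -0.1691), radius l
O3 = (0.2016·cos240.0°, 0.2016·sin240.0°, -0.1691) = (-0.1008, -0.1746, -0.1691)
subtract pairs → two planes through P
[-0.7933 0.3491 -0.1583]·P = -0.0264;  [-0.7933 -0.3491 -0.1583]·P = -0.0264
Cramer: x(z) = 0.0333-0.1995z;  y(z) = 0.0000+0.0000z
sphere 1 gives Az²+Bz+C=0 with A=1.0398, B=0.2848, C=-0.0829;  B²−4AC=0.4261;  roots -0.4508, 0.1769;  negative root z = -0.4508
x = 0.1232, y = 0.0000

(0.1232, 0.0000, -0.4508)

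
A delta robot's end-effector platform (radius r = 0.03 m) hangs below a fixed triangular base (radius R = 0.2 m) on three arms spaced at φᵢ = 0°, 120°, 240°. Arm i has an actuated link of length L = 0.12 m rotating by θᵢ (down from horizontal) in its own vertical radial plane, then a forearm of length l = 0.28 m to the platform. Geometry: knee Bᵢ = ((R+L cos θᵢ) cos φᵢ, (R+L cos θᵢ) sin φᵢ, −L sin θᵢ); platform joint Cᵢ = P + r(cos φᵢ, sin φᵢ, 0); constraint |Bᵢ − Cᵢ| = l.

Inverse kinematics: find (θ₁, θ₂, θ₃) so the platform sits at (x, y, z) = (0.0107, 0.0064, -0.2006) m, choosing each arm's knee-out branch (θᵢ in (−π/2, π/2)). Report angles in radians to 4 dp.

rotate P by −φ1: (0.0107, 0.0064, -0.2006)
  A=0.1593, B=-0.2006, C=(l²−L²−A²−y'²−z²)/(2L)=-0.0069
  θ1 = atan2(B,A) + arccos(C/0.2562) = 0.6981
arm 2 (φ=120.0°): x'=0.0002, y'=-0.0125
  e−x'=0.1698;  (l²−L²−(e−x')²−y'²−z²)/2L = -0.0218
  θ2 = atan2(B,A) + arccos(C/0.2628) = 0.7855
arm 3 (φ=240.0°): x'=-0.0109, y'=0.0061
  A=0.1809, B=-0.2006, C=(l²−L²−A²−y'²−z²)/(2L)=-0.0375
  γ=atan2(-0.2006,0.1809)=-0.8370;  ψ=arccos(-0.1388)=1.7101;  θ3=γ+ψ≈0.8731

θ₁ = 0.6981, θ₂ = 0.7855, θ₃ = 0.8731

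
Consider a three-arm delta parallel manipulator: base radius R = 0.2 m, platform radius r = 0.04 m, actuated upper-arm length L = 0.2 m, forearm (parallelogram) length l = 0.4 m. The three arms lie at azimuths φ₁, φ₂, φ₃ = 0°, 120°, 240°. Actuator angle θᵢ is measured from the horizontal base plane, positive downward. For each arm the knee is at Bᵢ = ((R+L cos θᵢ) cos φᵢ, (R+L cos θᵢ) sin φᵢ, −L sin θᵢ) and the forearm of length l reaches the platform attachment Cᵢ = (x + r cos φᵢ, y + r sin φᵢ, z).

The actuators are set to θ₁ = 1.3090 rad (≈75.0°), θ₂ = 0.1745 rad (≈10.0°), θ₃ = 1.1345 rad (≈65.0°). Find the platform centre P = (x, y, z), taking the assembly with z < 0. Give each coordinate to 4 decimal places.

centre 1 = (0.2118·cos0.0°, 0.2118·sin0.0°, -0.1932) = (0.2118, 0.0000, -0.1932)
φ2=120.0°: virtual centre (-0.1785, 0.3091, -0.0347), radius l
arm 3 at φ=240.0°: (R−r)+L cos θ3 = 0.2445;  centre 3 = (-0.1223, -0.2118, -0.1813)
|centre ₂|²−|centre ₁|² = 0.0465;  |centre ₃|²−|centre ₁|² = 0.0105
plane₁₂: -0.7805x+0.6183y+0.3169z = 0.0465
det = 0.7436;  x = -0.0352+0.2003z,  y = 0.0307+-0.2597z
quadratic in z: (1.1076)z²+(0.2715)z+(-0.0608)=0, √Δ=0.5855 → z ∈ {-0.3869, 0.1418}; z = -0.3869 (taking z<0)
x = -0.1127, y = 0.1312

(-0.1127, 0.1312, -0.3869)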